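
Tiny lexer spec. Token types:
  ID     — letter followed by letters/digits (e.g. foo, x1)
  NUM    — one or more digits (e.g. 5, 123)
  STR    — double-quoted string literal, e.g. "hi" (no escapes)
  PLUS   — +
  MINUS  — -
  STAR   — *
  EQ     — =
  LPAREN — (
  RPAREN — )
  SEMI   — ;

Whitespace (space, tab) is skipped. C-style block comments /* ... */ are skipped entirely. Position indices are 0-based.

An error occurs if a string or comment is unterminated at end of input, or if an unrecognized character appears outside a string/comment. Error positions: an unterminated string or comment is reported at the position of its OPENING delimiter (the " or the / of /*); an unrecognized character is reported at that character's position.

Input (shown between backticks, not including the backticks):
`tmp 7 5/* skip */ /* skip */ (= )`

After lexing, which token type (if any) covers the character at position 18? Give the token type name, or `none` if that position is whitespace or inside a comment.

pos=0: emit ID 'tmp' (now at pos=3)
pos=4: emit NUM '7' (now at pos=5)
pos=6: emit NUM '5' (now at pos=7)
pos=7: enter COMMENT mode (saw '/*')
exit COMMENT mode (now at pos=17)
pos=18: enter COMMENT mode (saw '/*')
exit COMMENT mode (now at pos=28)
pos=29: emit LPAREN '('
pos=30: emit EQ '='
pos=32: emit RPAREN ')'
DONE. 6 tokens: [ID, NUM, NUM, LPAREN, EQ, RPAREN]
Position 18: char is '/' -> none

Answer: none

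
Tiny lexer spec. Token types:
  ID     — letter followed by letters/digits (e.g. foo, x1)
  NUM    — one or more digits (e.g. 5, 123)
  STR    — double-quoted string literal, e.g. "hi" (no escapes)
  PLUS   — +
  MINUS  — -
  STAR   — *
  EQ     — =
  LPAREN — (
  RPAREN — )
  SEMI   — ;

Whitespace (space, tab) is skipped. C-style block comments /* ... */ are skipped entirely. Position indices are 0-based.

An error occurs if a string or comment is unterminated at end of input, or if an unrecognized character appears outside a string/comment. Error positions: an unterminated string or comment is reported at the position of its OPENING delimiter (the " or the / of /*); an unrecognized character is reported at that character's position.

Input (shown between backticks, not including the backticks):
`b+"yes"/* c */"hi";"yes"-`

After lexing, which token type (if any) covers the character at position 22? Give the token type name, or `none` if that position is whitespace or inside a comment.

Answer: STR

Derivation:
pos=0: emit ID 'b' (now at pos=1)
pos=1: emit PLUS '+'
pos=2: enter STRING mode
pos=2: emit STR "yes" (now at pos=7)
pos=7: enter COMMENT mode (saw '/*')
exit COMMENT mode (now at pos=14)
pos=14: enter STRING mode
pos=14: emit STR "hi" (now at pos=18)
pos=18: emit SEMI ';'
pos=19: enter STRING mode
pos=19: emit STR "yes" (now at pos=24)
pos=24: emit MINUS '-'
DONE. 7 tokens: [ID, PLUS, STR, STR, SEMI, STR, MINUS]
Position 22: char is 's' -> STR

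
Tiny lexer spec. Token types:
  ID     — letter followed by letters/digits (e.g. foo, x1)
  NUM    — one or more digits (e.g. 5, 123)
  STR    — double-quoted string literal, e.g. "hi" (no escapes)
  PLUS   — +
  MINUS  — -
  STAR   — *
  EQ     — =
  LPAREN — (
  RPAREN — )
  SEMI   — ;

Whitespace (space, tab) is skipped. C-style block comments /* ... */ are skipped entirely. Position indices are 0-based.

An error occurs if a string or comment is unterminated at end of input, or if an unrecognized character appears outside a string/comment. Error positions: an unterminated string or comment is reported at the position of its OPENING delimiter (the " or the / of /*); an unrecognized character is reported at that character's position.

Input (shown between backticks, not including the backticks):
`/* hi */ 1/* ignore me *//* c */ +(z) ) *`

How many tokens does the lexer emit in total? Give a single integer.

pos=0: enter COMMENT mode (saw '/*')
exit COMMENT mode (now at pos=8)
pos=9: emit NUM '1' (now at pos=10)
pos=10: enter COMMENT mode (saw '/*')
exit COMMENT mode (now at pos=25)
pos=25: enter COMMENT mode (saw '/*')
exit COMMENT mode (now at pos=32)
pos=33: emit PLUS '+'
pos=34: emit LPAREN '('
pos=35: emit ID 'z' (now at pos=36)
pos=36: emit RPAREN ')'
pos=38: emit RPAREN ')'
pos=40: emit STAR '*'
DONE. 7 tokens: [NUM, PLUS, LPAREN, ID, RPAREN, RPAREN, STAR]

Answer: 7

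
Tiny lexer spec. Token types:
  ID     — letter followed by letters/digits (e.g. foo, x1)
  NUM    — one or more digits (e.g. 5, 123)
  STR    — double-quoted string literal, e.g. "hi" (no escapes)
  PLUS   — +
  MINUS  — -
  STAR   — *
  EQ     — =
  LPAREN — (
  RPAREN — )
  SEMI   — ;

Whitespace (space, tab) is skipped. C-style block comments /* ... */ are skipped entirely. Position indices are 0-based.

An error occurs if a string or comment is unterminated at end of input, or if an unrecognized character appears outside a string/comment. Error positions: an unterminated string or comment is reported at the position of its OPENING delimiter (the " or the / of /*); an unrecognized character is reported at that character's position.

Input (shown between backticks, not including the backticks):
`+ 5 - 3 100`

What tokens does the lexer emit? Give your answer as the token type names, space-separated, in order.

Answer: PLUS NUM MINUS NUM NUM

Derivation:
pos=0: emit PLUS '+'
pos=2: emit NUM '5' (now at pos=3)
pos=4: emit MINUS '-'
pos=6: emit NUM '3' (now at pos=7)
pos=8: emit NUM '100' (now at pos=11)
DONE. 5 tokens: [PLUS, NUM, MINUS, NUM, NUM]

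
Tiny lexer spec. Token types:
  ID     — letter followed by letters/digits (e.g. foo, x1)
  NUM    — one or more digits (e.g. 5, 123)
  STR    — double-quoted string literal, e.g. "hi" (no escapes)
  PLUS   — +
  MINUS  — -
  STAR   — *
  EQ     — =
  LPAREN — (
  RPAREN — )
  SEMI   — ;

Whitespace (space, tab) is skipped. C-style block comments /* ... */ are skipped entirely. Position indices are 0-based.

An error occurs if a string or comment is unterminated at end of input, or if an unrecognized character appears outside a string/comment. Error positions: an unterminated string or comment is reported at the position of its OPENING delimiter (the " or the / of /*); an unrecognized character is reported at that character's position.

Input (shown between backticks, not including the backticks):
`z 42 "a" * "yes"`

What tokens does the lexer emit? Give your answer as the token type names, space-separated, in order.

Answer: ID NUM STR STAR STR

Derivation:
pos=0: emit ID 'z' (now at pos=1)
pos=2: emit NUM '42' (now at pos=4)
pos=5: enter STRING mode
pos=5: emit STR "a" (now at pos=8)
pos=9: emit STAR '*'
pos=11: enter STRING mode
pos=11: emit STR "yes" (now at pos=16)
DONE. 5 tokens: [ID, NUM, STR, STAR, STR]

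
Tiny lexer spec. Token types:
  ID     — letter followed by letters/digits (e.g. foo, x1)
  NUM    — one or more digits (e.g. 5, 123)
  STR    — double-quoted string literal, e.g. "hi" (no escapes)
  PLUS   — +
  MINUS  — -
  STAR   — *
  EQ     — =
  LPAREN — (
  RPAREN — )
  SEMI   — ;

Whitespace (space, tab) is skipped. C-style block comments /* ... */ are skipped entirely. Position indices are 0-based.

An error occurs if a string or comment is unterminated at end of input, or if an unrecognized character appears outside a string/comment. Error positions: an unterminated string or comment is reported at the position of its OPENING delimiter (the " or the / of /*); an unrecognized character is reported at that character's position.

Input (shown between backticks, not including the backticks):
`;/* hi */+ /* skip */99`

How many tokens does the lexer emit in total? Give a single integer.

pos=0: emit SEMI ';'
pos=1: enter COMMENT mode (saw '/*')
exit COMMENT mode (now at pos=9)
pos=9: emit PLUS '+'
pos=11: enter COMMENT mode (saw '/*')
exit COMMENT mode (now at pos=21)
pos=21: emit NUM '99' (now at pos=23)
DONE. 3 tokens: [SEMI, PLUS, NUM]

Answer: 3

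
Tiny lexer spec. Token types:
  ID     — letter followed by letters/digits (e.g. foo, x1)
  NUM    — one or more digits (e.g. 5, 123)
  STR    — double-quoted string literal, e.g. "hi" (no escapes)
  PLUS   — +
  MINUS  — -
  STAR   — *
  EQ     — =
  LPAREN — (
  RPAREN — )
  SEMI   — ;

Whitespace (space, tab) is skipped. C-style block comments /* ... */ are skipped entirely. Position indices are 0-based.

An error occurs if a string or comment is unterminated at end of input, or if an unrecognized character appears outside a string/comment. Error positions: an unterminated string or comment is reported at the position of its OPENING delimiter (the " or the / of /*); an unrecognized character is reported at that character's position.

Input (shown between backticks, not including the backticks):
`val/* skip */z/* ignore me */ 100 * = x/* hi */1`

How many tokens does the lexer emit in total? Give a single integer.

Answer: 7

Derivation:
pos=0: emit ID 'val' (now at pos=3)
pos=3: enter COMMENT mode (saw '/*')
exit COMMENT mode (now at pos=13)
pos=13: emit ID 'z' (now at pos=14)
pos=14: enter COMMENT mode (saw '/*')
exit COMMENT mode (now at pos=29)
pos=30: emit NUM '100' (now at pos=33)
pos=34: emit STAR '*'
pos=36: emit EQ '='
pos=38: emit ID 'x' (now at pos=39)
pos=39: enter COMMENT mode (saw '/*')
exit COMMENT mode (now at pos=47)
pos=47: emit NUM '1' (now at pos=48)
DONE. 7 tokens: [ID, ID, NUM, STAR, EQ, ID, NUM]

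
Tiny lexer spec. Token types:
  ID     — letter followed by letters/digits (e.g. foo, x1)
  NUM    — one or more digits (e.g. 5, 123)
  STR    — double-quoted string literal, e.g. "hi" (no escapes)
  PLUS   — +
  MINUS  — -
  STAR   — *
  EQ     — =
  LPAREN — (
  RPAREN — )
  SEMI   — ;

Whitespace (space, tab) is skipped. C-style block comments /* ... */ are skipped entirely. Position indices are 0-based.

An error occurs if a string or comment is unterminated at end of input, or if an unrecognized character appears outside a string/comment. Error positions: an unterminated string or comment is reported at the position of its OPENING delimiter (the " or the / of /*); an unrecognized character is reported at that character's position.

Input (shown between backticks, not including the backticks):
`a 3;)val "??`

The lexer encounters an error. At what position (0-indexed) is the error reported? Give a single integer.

pos=0: emit ID 'a' (now at pos=1)
pos=2: emit NUM '3' (now at pos=3)
pos=3: emit SEMI ';'
pos=4: emit RPAREN ')'
pos=5: emit ID 'val' (now at pos=8)
pos=9: enter STRING mode
pos=9: ERROR — unterminated string

Answer: 9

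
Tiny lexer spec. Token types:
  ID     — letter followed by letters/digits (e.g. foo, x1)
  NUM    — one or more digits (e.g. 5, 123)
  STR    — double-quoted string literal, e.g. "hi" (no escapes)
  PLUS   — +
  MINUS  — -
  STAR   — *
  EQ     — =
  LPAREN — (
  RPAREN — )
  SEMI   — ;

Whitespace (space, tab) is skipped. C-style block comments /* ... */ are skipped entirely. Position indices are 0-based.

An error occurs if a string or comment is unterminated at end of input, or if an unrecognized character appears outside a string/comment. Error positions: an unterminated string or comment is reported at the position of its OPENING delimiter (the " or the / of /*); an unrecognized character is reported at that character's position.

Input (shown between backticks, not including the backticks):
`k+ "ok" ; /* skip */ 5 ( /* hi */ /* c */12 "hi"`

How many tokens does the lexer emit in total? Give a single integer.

Answer: 8

Derivation:
pos=0: emit ID 'k' (now at pos=1)
pos=1: emit PLUS '+'
pos=3: enter STRING mode
pos=3: emit STR "ok" (now at pos=7)
pos=8: emit SEMI ';'
pos=10: enter COMMENT mode (saw '/*')
exit COMMENT mode (now at pos=20)
pos=21: emit NUM '5' (now at pos=22)
pos=23: emit LPAREN '('
pos=25: enter COMMENT mode (saw '/*')
exit COMMENT mode (now at pos=33)
pos=34: enter COMMENT mode (saw '/*')
exit COMMENT mode (now at pos=41)
pos=41: emit NUM '12' (now at pos=43)
pos=44: enter STRING mode
pos=44: emit STR "hi" (now at pos=48)
DONE. 8 tokens: [ID, PLUS, STR, SEMI, NUM, LPAREN, NUM, STR]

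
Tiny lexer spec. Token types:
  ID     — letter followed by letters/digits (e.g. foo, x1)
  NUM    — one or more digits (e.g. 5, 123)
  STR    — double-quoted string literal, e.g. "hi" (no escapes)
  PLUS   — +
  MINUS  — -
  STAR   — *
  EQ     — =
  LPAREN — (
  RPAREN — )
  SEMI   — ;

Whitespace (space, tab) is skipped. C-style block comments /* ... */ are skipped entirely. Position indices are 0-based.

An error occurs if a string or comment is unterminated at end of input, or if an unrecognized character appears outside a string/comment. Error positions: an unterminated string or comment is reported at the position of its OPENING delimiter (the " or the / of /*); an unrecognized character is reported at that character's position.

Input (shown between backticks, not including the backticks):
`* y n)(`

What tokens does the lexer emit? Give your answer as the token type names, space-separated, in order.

Answer: STAR ID ID RPAREN LPAREN

Derivation:
pos=0: emit STAR '*'
pos=2: emit ID 'y' (now at pos=3)
pos=4: emit ID 'n' (now at pos=5)
pos=5: emit RPAREN ')'
pos=6: emit LPAREN '('
DONE. 5 tokens: [STAR, ID, ID, RPAREN, LPAREN]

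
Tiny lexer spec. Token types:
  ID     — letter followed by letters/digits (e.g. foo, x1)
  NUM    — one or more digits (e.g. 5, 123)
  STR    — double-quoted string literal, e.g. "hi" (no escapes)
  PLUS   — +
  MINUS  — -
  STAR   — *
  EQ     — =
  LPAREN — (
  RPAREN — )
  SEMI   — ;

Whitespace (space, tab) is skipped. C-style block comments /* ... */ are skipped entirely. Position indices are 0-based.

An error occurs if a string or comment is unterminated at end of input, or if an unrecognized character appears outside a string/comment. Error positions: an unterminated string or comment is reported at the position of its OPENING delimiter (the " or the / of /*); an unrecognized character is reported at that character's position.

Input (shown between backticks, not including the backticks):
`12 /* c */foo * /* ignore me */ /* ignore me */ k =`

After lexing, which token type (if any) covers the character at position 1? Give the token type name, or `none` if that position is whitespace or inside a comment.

Answer: NUM

Derivation:
pos=0: emit NUM '12' (now at pos=2)
pos=3: enter COMMENT mode (saw '/*')
exit COMMENT mode (now at pos=10)
pos=10: emit ID 'foo' (now at pos=13)
pos=14: emit STAR '*'
pos=16: enter COMMENT mode (saw '/*')
exit COMMENT mode (now at pos=31)
pos=32: enter COMMENT mode (saw '/*')
exit COMMENT mode (now at pos=47)
pos=48: emit ID 'k' (now at pos=49)
pos=50: emit EQ '='
DONE. 5 tokens: [NUM, ID, STAR, ID, EQ]
Position 1: char is '2' -> NUM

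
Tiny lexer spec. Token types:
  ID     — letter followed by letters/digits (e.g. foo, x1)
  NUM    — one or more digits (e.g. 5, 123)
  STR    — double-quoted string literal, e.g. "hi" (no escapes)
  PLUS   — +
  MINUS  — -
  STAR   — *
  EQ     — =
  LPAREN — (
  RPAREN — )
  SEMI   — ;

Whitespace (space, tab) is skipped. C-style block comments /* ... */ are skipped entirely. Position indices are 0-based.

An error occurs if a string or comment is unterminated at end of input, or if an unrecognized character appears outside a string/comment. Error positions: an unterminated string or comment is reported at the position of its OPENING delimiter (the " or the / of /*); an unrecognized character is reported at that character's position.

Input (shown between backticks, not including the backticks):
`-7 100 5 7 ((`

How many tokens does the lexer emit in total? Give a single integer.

Answer: 7

Derivation:
pos=0: emit MINUS '-'
pos=1: emit NUM '7' (now at pos=2)
pos=3: emit NUM '100' (now at pos=6)
pos=7: emit NUM '5' (now at pos=8)
pos=9: emit NUM '7' (now at pos=10)
pos=11: emit LPAREN '('
pos=12: emit LPAREN '('
DONE. 7 tokens: [MINUS, NUM, NUM, NUM, NUM, LPAREN, LPAREN]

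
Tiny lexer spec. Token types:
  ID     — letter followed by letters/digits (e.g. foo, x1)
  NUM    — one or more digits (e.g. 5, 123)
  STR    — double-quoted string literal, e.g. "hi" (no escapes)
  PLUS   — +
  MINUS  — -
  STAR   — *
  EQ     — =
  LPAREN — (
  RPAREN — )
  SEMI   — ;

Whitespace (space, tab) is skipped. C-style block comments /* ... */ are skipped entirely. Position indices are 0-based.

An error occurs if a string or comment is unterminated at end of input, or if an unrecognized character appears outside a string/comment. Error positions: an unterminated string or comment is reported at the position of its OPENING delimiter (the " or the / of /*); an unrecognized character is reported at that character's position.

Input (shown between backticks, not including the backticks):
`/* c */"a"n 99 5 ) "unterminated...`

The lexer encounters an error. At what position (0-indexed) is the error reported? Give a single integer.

Answer: 19

Derivation:
pos=0: enter COMMENT mode (saw '/*')
exit COMMENT mode (now at pos=7)
pos=7: enter STRING mode
pos=7: emit STR "a" (now at pos=10)
pos=10: emit ID 'n' (now at pos=11)
pos=12: emit NUM '99' (now at pos=14)
pos=15: emit NUM '5' (now at pos=16)
pos=17: emit RPAREN ')'
pos=19: enter STRING mode
pos=19: ERROR — unterminated string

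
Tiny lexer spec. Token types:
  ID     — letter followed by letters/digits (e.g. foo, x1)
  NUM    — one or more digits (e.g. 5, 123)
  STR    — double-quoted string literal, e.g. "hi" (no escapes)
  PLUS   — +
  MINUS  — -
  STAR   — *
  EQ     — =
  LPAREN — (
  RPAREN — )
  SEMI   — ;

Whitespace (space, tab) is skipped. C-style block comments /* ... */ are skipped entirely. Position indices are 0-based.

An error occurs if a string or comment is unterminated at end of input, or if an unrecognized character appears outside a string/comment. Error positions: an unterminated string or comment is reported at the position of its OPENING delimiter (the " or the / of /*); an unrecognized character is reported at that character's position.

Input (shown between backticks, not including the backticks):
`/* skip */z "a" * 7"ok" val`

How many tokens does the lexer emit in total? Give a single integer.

pos=0: enter COMMENT mode (saw '/*')
exit COMMENT mode (now at pos=10)
pos=10: emit ID 'z' (now at pos=11)
pos=12: enter STRING mode
pos=12: emit STR "a" (now at pos=15)
pos=16: emit STAR '*'
pos=18: emit NUM '7' (now at pos=19)
pos=19: enter STRING mode
pos=19: emit STR "ok" (now at pos=23)
pos=24: emit ID 'val' (now at pos=27)
DONE. 6 tokens: [ID, STR, STAR, NUM, STR, ID]

Answer: 6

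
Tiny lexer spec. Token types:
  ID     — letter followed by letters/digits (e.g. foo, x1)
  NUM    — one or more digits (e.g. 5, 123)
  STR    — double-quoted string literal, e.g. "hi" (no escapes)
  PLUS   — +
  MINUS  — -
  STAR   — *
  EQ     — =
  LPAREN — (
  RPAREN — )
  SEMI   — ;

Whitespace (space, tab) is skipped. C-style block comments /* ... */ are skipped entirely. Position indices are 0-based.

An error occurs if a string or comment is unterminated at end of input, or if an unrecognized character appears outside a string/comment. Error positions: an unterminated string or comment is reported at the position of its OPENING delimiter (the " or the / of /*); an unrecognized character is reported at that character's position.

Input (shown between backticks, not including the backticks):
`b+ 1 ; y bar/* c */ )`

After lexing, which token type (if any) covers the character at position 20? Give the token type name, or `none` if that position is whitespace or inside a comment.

pos=0: emit ID 'b' (now at pos=1)
pos=1: emit PLUS '+'
pos=3: emit NUM '1' (now at pos=4)
pos=5: emit SEMI ';'
pos=7: emit ID 'y' (now at pos=8)
pos=9: emit ID 'bar' (now at pos=12)
pos=12: enter COMMENT mode (saw '/*')
exit COMMENT mode (now at pos=19)
pos=20: emit RPAREN ')'
DONE. 7 tokens: [ID, PLUS, NUM, SEMI, ID, ID, RPAREN]
Position 20: char is ')' -> RPAREN

Answer: RPAREN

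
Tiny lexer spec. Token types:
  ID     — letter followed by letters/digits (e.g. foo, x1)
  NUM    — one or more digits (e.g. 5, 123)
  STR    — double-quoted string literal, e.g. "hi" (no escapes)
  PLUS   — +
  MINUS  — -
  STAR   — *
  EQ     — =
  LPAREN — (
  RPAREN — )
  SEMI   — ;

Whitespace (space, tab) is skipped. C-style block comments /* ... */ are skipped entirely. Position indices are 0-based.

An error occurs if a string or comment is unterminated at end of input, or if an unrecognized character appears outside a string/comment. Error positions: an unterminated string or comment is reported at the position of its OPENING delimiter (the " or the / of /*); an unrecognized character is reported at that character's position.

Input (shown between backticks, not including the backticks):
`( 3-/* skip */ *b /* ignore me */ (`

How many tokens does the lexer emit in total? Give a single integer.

pos=0: emit LPAREN '('
pos=2: emit NUM '3' (now at pos=3)
pos=3: emit MINUS '-'
pos=4: enter COMMENT mode (saw '/*')
exit COMMENT mode (now at pos=14)
pos=15: emit STAR '*'
pos=16: emit ID 'b' (now at pos=17)
pos=18: enter COMMENT mode (saw '/*')
exit COMMENT mode (now at pos=33)
pos=34: emit LPAREN '('
DONE. 6 tokens: [LPAREN, NUM, MINUS, STAR, ID, LPAREN]

Answer: 6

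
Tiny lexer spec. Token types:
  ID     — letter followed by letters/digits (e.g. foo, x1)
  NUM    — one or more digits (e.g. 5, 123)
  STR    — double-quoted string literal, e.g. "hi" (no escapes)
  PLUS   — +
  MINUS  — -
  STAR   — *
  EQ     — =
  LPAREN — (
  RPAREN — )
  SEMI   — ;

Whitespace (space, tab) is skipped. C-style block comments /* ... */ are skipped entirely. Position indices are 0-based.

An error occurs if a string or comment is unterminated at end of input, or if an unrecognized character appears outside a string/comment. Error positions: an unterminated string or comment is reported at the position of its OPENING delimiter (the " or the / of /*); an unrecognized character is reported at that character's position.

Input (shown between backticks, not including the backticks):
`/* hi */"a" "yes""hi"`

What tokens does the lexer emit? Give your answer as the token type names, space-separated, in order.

Answer: STR STR STR

Derivation:
pos=0: enter COMMENT mode (saw '/*')
exit COMMENT mode (now at pos=8)
pos=8: enter STRING mode
pos=8: emit STR "a" (now at pos=11)
pos=12: enter STRING mode
pos=12: emit STR "yes" (now at pos=17)
pos=17: enter STRING mode
pos=17: emit STR "hi" (now at pos=21)
DONE. 3 tokens: [STR, STR, STR]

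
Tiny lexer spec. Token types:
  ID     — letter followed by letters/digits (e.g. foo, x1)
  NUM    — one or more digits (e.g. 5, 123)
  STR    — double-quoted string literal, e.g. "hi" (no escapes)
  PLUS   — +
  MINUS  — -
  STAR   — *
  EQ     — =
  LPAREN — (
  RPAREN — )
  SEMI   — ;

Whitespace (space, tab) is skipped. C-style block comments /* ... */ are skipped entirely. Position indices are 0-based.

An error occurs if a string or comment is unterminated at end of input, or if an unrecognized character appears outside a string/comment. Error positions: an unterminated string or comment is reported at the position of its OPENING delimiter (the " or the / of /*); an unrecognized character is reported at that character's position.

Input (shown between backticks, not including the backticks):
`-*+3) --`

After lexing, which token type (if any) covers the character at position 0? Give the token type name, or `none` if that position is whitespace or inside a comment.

Answer: MINUS

Derivation:
pos=0: emit MINUS '-'
pos=1: emit STAR '*'
pos=2: emit PLUS '+'
pos=3: emit NUM '3' (now at pos=4)
pos=4: emit RPAREN ')'
pos=6: emit MINUS '-'
pos=7: emit MINUS '-'
DONE. 7 tokens: [MINUS, STAR, PLUS, NUM, RPAREN, MINUS, MINUS]
Position 0: char is '-' -> MINUS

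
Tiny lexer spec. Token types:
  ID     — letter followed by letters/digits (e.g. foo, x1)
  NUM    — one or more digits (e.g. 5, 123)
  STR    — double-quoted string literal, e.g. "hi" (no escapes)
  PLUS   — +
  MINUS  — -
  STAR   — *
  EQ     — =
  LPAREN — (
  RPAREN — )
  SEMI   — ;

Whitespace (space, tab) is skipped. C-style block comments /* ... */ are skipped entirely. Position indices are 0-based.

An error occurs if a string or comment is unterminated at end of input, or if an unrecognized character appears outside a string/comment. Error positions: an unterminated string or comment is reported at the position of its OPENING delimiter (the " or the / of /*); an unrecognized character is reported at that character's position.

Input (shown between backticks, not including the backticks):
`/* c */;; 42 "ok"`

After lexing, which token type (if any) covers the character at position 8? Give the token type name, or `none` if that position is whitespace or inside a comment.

Answer: SEMI

Derivation:
pos=0: enter COMMENT mode (saw '/*')
exit COMMENT mode (now at pos=7)
pos=7: emit SEMI ';'
pos=8: emit SEMI ';'
pos=10: emit NUM '42' (now at pos=12)
pos=13: enter STRING mode
pos=13: emit STR "ok" (now at pos=17)
DONE. 4 tokens: [SEMI, SEMI, NUM, STR]
Position 8: char is ';' -> SEMI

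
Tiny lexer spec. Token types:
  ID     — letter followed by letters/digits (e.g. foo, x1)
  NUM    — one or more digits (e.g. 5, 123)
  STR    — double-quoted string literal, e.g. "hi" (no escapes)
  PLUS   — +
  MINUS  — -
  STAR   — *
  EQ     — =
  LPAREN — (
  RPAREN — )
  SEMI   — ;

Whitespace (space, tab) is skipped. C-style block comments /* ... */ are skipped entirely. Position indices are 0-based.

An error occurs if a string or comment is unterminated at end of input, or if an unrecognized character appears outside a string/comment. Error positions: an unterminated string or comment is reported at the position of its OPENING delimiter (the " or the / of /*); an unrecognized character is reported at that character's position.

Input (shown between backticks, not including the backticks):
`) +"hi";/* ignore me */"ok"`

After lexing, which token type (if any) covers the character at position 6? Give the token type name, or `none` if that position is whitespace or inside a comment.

pos=0: emit RPAREN ')'
pos=2: emit PLUS '+'
pos=3: enter STRING mode
pos=3: emit STR "hi" (now at pos=7)
pos=7: emit SEMI ';'
pos=8: enter COMMENT mode (saw '/*')
exit COMMENT mode (now at pos=23)
pos=23: enter STRING mode
pos=23: emit STR "ok" (now at pos=27)
DONE. 5 tokens: [RPAREN, PLUS, STR, SEMI, STR]
Position 6: char is '"' -> STR

Answer: STR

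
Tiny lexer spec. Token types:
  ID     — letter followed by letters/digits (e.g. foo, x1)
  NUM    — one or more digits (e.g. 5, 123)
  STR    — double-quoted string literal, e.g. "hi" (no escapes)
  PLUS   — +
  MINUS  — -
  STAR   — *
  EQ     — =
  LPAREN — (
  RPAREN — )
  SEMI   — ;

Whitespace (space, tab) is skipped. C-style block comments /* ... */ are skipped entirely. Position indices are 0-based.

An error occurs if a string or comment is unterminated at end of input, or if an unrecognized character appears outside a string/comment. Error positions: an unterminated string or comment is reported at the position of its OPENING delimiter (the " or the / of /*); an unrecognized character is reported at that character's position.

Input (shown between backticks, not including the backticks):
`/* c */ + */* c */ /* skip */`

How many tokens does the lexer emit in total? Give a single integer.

Answer: 2

Derivation:
pos=0: enter COMMENT mode (saw '/*')
exit COMMENT mode (now at pos=7)
pos=8: emit PLUS '+'
pos=10: emit STAR '*'
pos=11: enter COMMENT mode (saw '/*')
exit COMMENT mode (now at pos=18)
pos=19: enter COMMENT mode (saw '/*')
exit COMMENT mode (now at pos=29)
DONE. 2 tokens: [PLUS, STAR]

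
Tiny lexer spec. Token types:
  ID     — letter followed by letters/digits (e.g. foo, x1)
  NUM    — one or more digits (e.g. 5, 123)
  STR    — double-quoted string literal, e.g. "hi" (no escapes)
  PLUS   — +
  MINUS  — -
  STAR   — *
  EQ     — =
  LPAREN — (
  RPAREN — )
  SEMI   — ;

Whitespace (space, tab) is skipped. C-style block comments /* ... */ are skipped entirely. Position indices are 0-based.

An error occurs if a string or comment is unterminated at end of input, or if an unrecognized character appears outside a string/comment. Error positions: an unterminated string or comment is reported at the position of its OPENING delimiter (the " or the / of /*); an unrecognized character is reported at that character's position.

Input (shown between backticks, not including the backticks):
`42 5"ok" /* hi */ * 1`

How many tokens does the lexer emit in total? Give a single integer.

pos=0: emit NUM '42' (now at pos=2)
pos=3: emit NUM '5' (now at pos=4)
pos=4: enter STRING mode
pos=4: emit STR "ok" (now at pos=8)
pos=9: enter COMMENT mode (saw '/*')
exit COMMENT mode (now at pos=17)
pos=18: emit STAR '*'
pos=20: emit NUM '1' (now at pos=21)
DONE. 5 tokens: [NUM, NUM, STR, STAR, NUM]

Answer: 5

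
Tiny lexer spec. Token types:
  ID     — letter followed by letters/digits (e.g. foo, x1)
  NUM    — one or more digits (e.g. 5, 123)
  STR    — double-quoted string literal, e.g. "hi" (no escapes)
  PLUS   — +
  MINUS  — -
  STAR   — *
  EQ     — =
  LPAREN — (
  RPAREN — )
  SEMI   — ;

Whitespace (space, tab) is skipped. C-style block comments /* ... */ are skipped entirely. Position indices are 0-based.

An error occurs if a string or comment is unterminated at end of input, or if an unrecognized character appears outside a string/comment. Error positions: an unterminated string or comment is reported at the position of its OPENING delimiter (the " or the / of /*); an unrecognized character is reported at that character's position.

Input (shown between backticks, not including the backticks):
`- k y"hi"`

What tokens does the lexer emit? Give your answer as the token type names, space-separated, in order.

pos=0: emit MINUS '-'
pos=2: emit ID 'k' (now at pos=3)
pos=4: emit ID 'y' (now at pos=5)
pos=5: enter STRING mode
pos=5: emit STR "hi" (now at pos=9)
DONE. 4 tokens: [MINUS, ID, ID, STR]

Answer: MINUS ID ID STR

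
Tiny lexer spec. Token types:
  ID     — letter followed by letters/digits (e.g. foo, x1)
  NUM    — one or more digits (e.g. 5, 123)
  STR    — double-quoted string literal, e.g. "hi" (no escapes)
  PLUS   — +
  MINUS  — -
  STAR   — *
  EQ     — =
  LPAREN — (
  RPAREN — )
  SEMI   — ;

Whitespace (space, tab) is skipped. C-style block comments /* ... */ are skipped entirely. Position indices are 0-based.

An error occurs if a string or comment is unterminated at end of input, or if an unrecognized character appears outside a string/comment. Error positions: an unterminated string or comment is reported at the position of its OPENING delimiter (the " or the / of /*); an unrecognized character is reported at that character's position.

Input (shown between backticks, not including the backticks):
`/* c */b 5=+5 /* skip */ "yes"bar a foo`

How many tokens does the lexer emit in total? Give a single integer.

pos=0: enter COMMENT mode (saw '/*')
exit COMMENT mode (now at pos=7)
pos=7: emit ID 'b' (now at pos=8)
pos=9: emit NUM '5' (now at pos=10)
pos=10: emit EQ '='
pos=11: emit PLUS '+'
pos=12: emit NUM '5' (now at pos=13)
pos=14: enter COMMENT mode (saw '/*')
exit COMMENT mode (now at pos=24)
pos=25: enter STRING mode
pos=25: emit STR "yes" (now at pos=30)
pos=30: emit ID 'bar' (now at pos=33)
pos=34: emit ID 'a' (now at pos=35)
pos=36: emit ID 'foo' (now at pos=39)
DONE. 9 tokens: [ID, NUM, EQ, PLUS, NUM, STR, ID, ID, ID]

Answer: 9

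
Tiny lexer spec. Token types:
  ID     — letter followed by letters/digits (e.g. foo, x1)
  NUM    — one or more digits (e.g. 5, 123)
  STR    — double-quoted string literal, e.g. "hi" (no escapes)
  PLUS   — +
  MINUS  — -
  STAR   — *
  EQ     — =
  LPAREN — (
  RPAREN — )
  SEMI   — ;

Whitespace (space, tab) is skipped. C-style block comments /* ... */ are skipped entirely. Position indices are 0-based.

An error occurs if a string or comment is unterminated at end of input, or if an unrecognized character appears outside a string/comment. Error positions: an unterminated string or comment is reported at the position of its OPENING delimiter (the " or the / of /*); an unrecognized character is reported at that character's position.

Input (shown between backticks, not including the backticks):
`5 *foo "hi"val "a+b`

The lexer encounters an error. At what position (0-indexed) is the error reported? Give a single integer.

pos=0: emit NUM '5' (now at pos=1)
pos=2: emit STAR '*'
pos=3: emit ID 'foo' (now at pos=6)
pos=7: enter STRING mode
pos=7: emit STR "hi" (now at pos=11)
pos=11: emit ID 'val' (now at pos=14)
pos=15: enter STRING mode
pos=15: ERROR — unterminated string

Answer: 15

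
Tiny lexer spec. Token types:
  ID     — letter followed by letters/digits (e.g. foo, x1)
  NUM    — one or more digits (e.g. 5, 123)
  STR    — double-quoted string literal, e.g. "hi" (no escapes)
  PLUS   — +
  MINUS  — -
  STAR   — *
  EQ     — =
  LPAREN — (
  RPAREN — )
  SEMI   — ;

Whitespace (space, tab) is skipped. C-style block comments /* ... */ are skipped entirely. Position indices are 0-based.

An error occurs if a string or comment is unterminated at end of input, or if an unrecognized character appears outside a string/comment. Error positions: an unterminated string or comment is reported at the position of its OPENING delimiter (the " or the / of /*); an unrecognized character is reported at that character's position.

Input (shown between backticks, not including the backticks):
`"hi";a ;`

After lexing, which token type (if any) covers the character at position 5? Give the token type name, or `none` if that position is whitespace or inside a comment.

Answer: ID

Derivation:
pos=0: enter STRING mode
pos=0: emit STR "hi" (now at pos=4)
pos=4: emit SEMI ';'
pos=5: emit ID 'a' (now at pos=6)
pos=7: emit SEMI ';'
DONE. 4 tokens: [STR, SEMI, ID, SEMI]
Position 5: char is 'a' -> ID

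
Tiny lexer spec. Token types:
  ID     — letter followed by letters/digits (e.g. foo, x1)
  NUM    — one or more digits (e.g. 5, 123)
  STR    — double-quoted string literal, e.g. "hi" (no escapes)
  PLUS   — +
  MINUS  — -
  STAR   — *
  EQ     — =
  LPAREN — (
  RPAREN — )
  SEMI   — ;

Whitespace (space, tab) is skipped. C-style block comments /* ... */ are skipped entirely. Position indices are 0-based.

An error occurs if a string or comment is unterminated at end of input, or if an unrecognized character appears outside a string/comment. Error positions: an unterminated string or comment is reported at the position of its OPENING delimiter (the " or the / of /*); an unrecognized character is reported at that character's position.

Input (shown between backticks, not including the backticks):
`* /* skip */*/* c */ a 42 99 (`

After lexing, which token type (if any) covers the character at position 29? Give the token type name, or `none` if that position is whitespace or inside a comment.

pos=0: emit STAR '*'
pos=2: enter COMMENT mode (saw '/*')
exit COMMENT mode (now at pos=12)
pos=12: emit STAR '*'
pos=13: enter COMMENT mode (saw '/*')
exit COMMENT mode (now at pos=20)
pos=21: emit ID 'a' (now at pos=22)
pos=23: emit NUM '42' (now at pos=25)
pos=26: emit NUM '99' (now at pos=28)
pos=29: emit LPAREN '('
DONE. 6 tokens: [STAR, STAR, ID, NUM, NUM, LPAREN]
Position 29: char is '(' -> LPAREN

Answer: LPAREN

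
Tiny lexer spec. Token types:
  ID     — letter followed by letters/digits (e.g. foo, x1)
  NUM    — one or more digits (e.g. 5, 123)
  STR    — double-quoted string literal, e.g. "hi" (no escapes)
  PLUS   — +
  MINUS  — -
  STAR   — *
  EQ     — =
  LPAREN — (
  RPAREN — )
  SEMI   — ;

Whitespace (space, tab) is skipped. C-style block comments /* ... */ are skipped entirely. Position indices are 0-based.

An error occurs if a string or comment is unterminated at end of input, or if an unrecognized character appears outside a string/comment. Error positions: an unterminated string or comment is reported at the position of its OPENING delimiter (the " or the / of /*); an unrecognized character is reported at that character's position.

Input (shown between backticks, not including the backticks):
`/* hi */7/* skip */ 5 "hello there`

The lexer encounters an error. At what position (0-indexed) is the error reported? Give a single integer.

Answer: 22

Derivation:
pos=0: enter COMMENT mode (saw '/*')
exit COMMENT mode (now at pos=8)
pos=8: emit NUM '7' (now at pos=9)
pos=9: enter COMMENT mode (saw '/*')
exit COMMENT mode (now at pos=19)
pos=20: emit NUM '5' (now at pos=21)
pos=22: enter STRING mode
pos=22: ERROR — unterminated string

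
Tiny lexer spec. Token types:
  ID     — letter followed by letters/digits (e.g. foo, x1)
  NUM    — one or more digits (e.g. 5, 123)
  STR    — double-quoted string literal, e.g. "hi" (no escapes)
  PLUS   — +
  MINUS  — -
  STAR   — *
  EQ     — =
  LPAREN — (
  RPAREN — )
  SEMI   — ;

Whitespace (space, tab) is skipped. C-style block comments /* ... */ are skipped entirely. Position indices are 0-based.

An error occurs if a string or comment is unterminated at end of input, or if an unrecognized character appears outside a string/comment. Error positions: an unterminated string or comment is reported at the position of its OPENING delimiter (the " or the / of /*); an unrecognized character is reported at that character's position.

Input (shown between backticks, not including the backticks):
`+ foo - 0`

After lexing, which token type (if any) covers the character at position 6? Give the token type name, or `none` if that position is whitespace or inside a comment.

Answer: MINUS

Derivation:
pos=0: emit PLUS '+'
pos=2: emit ID 'foo' (now at pos=5)
pos=6: emit MINUS '-'
pos=8: emit NUM '0' (now at pos=9)
DONE. 4 tokens: [PLUS, ID, MINUS, NUM]
Position 6: char is '-' -> MINUS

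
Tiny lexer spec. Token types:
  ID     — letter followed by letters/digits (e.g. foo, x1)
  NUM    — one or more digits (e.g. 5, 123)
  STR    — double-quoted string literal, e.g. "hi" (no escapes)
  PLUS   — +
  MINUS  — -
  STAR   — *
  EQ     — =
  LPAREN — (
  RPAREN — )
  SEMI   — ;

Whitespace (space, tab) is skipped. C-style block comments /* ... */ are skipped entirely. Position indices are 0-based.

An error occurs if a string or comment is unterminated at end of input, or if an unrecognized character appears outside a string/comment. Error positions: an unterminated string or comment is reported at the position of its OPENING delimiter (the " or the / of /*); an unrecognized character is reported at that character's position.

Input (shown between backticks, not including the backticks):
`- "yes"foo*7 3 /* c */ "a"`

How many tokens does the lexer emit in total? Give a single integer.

Answer: 7

Derivation:
pos=0: emit MINUS '-'
pos=2: enter STRING mode
pos=2: emit STR "yes" (now at pos=7)
pos=7: emit ID 'foo' (now at pos=10)
pos=10: emit STAR '*'
pos=11: emit NUM '7' (now at pos=12)
pos=13: emit NUM '3' (now at pos=14)
pos=15: enter COMMENT mode (saw '/*')
exit COMMENT mode (now at pos=22)
pos=23: enter STRING mode
pos=23: emit STR "a" (now at pos=26)
DONE. 7 tokens: [MINUS, STR, ID, STAR, NUM, NUM, STR]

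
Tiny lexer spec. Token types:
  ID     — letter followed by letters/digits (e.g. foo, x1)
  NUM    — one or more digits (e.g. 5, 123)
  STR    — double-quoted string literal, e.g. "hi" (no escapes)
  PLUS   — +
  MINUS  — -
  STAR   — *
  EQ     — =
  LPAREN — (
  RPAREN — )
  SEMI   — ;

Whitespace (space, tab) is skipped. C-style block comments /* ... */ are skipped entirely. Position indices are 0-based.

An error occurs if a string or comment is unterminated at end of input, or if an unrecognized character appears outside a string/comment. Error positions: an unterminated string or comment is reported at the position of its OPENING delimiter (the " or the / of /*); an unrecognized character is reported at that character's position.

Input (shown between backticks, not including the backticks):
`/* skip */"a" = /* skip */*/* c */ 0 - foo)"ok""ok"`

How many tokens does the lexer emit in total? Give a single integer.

Answer: 9

Derivation:
pos=0: enter COMMENT mode (saw '/*')
exit COMMENT mode (now at pos=10)
pos=10: enter STRING mode
pos=10: emit STR "a" (now at pos=13)
pos=14: emit EQ '='
pos=16: enter COMMENT mode (saw '/*')
exit COMMENT mode (now at pos=26)
pos=26: emit STAR '*'
pos=27: enter COMMENT mode (saw '/*')
exit COMMENT mode (now at pos=34)
pos=35: emit NUM '0' (now at pos=36)
pos=37: emit MINUS '-'
pos=39: emit ID 'foo' (now at pos=42)
pos=42: emit RPAREN ')'
pos=43: enter STRING mode
pos=43: emit STR "ok" (now at pos=47)
pos=47: enter STRING mode
pos=47: emit STR "ok" (now at pos=51)
DONE. 9 tokens: [STR, EQ, STAR, NUM, MINUS, ID, RPAREN, STR, STR]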